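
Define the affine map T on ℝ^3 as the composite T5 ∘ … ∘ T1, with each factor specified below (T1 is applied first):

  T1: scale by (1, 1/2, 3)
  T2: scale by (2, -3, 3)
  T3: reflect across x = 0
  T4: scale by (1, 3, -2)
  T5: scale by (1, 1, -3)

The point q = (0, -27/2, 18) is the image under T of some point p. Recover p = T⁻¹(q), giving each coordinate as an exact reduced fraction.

T1 = [1 0 0 0; 0 1/2 0 0; 0 0 3 0; 0 0 0 1]
T2·T1 = [2 0 0 0; 0 -3/2 0 0; 0 0 9 0; 0 0 0 1]
T3·…·T1 = [-2 0 0 0; 0 -3/2 0 0; 0 0 9 0; 0 0 0 1]
T4·…·T1 = [-2 0 0 0; 0 -9/2 0 0; 0 0 -18 0; 0 0 0 1]
T5·…·T1 = [-2 0 0 0; 0 -9/2 0 0; 0 0 54 0; 0 0 0 1]
det M = 486; M⁻¹ = [-1/2 0 0 0; 0 -2/9 0 0; 0 0 1/54 0; 0 0 0 1]
M⁻¹ · (0, -27/2, 18)ᵀ = (0, 3, 1/3)ᵀ

p = (0, 3, 1/3)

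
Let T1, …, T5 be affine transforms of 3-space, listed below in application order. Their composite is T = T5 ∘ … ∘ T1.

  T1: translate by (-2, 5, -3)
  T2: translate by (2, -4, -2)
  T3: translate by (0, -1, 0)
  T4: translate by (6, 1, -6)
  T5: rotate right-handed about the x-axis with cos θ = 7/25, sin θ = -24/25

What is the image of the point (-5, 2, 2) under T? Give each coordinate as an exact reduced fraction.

T(p) = (1, -39/5, -27/5)

T1 translate by (-2, 5, -3): (-5, 2, 2) → (-7, 7, -1)
T2 translate by (2, -4, -2): (-7, 7, -1) → (-5, 3, -3)
T3 translate by (0, -1, 0): (-5, 3, -3) → (-5, 2, -3)
T4 translate by (6, 1, -6): (-5, 2, -3) → (1, 3, -9)
T5 rotate right-handed about the x-axis with cos θ = 7/25, sin θ = -24/25: (1, 3, -9) → (1, -39/5, -27/5)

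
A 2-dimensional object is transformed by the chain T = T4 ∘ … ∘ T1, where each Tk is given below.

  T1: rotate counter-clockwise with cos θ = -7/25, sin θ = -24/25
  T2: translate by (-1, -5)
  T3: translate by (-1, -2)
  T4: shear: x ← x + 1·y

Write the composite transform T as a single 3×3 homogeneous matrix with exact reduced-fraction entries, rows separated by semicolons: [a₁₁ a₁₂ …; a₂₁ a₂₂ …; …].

T = [-31/25 17/25 -9; -24/25 -7/25 -7; 0 0 1]

T1 = [-7/25 24/25 0; -24/25 -7/25 0; 0 0 1]
T2·T1 = [-7/25 24/25 -1; -24/25 -7/25 -5; 0 0 1]
T3·…·T1 = [-7/25 24/25 -2; -24/25 -7/25 -7; 0 0 1]
T4·…·T1 = [-31/25 17/25 -9; -24/25 -7/25 -7; 0 0 1]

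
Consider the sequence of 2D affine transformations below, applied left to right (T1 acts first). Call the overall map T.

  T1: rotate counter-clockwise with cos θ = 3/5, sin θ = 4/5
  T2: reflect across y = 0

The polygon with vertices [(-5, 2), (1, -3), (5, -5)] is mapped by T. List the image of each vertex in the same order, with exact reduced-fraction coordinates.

T1 rotate counter-clockwise with cos θ = 3/5, sin θ = 4/5: (-5, 2) → (-23/5, -14/5); (1, -3) → (3, -1); (5, -5) → (7, 1)
T2 reflect across y = 0: (-23/5, -14/5) → (-23/5, 14/5); (3, -1) → (3, 1); (7, 1) → (7, -1)

image vertices: (-23/5, 14/5), (3, 1), (7, -1)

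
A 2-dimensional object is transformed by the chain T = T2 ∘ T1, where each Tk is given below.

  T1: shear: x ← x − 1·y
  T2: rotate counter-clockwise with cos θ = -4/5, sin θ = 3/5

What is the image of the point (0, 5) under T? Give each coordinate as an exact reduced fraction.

T1 shear: x ← x − 1·y: (0, 5) → (-5, 5)
T2 rotate counter-clockwise with cos θ = -4/5, sin θ = 3/5: (-5, 5) → (1, -7)

T(p) = (1, -7)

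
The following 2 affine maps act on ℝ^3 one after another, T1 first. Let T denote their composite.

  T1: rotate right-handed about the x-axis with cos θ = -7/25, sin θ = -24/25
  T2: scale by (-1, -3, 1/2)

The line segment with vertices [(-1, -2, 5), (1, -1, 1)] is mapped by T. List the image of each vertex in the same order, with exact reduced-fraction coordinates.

image vertices: (1, -402/25, 13/50), (-1, -93/25, 17/50)

T1 rotate right-handed about the x-axis with cos θ = -7/25, sin θ = -24/25: (-1, -2, 5) → (-1, 134/25, 13/25); (1, -1, 1) → (1, 31/25, 17/25)
T2 scale by (-1, -3, 1/2): (-1, 134/25, 13/25) → (1, -402/25, 13/50); (1, 31/25, 17/25) → (-1, -93/25, 17/50)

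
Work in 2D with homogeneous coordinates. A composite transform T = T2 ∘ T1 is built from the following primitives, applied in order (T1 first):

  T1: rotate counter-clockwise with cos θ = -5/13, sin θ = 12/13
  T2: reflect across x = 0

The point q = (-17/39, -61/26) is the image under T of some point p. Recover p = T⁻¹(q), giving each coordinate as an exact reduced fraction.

T1 = [-5/13 -12/13 0; 12/13 -5/13 0; 0 0 1]
T2·T1 = [5/13 12/13 0; 12/13 -5/13 0; 0 0 1]
det M = -1; M⁻¹ = [5/13 12/13 0; 12/13 -5/13 0; 0 0 1]
M⁻¹ · (-17/39, -61/26)ᵀ = (-7/3, 1/2)ᵀ

p = (-7/3, 1/2)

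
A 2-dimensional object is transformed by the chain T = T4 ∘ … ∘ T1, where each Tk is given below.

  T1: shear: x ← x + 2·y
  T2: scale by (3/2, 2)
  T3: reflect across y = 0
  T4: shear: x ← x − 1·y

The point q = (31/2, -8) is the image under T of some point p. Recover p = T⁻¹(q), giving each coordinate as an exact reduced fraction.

p = (-3, 4)

T1 = [1 2 0; 0 1 0; 0 0 1]
T2·T1 = [3/2 3 0; 0 2 0; 0 0 1]
T3·…·T1 = [3/2 3 0; 0 -2 0; 0 0 1]
T4·…·T1 = [3/2 5 0; 0 -2 0; 0 0 1]
det M = -3; M⁻¹ = [2/3 5/3 0; 0 -1/2 0; 0 0 1]
M⁻¹ · (31/2, -8)ᵀ = (-3, 4)ᵀ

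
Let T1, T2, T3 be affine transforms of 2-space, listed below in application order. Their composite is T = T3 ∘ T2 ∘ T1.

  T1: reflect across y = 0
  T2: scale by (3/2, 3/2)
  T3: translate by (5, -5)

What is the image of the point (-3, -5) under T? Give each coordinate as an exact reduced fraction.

T(p) = (1/2, 5/2)

T1 reflect across y = 0: (-3, -5) → (-3, 5)
T2 scale by (3/2, 3/2): (-3, 5) → (-9/2, 15/2)
T3 translate by (5, -5): (-9/2, 15/2) → (1/2, 5/2)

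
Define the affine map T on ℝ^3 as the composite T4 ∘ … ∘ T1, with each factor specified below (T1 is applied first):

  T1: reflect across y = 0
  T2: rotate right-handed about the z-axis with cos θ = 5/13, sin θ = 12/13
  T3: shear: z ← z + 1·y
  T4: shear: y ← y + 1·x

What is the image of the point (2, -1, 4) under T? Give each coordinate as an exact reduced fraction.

T(p) = (-2/13, 27/13, 81/13)

T1 reflect across y = 0: (2, -1, 4) → (2, 1, 4)
T2 rotate right-handed about the z-axis with cos θ = 5/13, sin θ = 12/13: (2, 1, 4) → (-2/13, 29/13, 4)
T3 shear: z ← z + 1·y: (-2/13, 29/13, 4) → (-2/13, 29/13, 81/13)
T4 shear: y ← y + 1·x: (-2/13, 29/13, 81/13) → (-2/13, 27/13, 81/13)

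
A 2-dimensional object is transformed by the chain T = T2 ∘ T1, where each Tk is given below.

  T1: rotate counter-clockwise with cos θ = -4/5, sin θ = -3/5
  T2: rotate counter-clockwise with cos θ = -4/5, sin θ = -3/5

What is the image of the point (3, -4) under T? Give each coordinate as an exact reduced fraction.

T1 rotate counter-clockwise with cos θ = -4/5, sin θ = -3/5: (3, -4) → (-24/5, 7/5)
T2 rotate counter-clockwise with cos θ = -4/5, sin θ = -3/5: (-24/5, 7/5) → (117/25, 44/25)

T(p) = (117/25, 44/25)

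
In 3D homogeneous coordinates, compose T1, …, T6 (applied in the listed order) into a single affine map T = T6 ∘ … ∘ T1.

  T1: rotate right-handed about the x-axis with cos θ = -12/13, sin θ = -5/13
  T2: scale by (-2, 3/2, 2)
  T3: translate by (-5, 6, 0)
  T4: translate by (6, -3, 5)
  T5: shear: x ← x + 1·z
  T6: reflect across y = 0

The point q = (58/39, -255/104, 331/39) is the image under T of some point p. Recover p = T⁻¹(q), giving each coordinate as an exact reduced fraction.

p = (4, -1/3, -7/4)

T1 = [1 0 0 0; 0 -12/13 5/13 0; 0 -5/13 -12/13 0; 0 0 0 1]
T2·T1 = [-2 0 0 0; 0 -18/13 15/26 0; 0 -10/13 -24/13 0; 0 0 0 1]
T3·…·T1 = [-2 0 0 -5; 0 -18/13 15/26 6; 0 -10/13 -24/13 0; 0 0 0 1]
T4·…·T1 = [-2 0 0 1; 0 -18/13 15/26 3; 0 -10/13 -24/13 5; 0 0 0 1]
T5·…·T1 = [-2 -10/13 -24/13 6; 0 -18/13 15/26 3; 0 -10/13 -24/13 5; 0 0 0 1]
T6·…·T1 = [-2 -10/13 -24/13 6; 0 18/13 -15/26 -3; 0 -10/13 -24/13 5; 0 0 0 1]
det M = 6; M⁻¹ = [-1/2 0 1/2 1/2; 0 8/13 -5/26 73/26; 0 -10/39 -6/13 20/13; 0 0 0 1]
M⁻¹ · (58/39, -255/104, 331/39)ᵀ = (4, -1/3, -7/4)ᵀ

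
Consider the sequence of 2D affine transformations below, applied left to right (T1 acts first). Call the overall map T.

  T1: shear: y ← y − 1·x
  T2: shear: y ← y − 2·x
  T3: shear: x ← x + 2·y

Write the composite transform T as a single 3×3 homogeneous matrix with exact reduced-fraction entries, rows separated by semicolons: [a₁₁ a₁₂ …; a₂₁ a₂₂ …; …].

T = [-5 2 0; -3 1 0; 0 0 1]

T1 = [1 0 0; -1 1 0; 0 0 1]
T2·T1 = [1 0 0; -3 1 0; 0 0 1]
T3·…·T1 = [-5 2 0; -3 1 0; 0 0 1]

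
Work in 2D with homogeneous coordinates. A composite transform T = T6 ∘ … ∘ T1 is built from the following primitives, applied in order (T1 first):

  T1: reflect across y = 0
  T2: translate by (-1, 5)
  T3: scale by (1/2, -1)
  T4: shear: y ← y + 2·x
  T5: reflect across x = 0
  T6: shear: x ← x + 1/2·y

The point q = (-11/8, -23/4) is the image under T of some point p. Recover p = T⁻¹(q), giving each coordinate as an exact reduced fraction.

p = (-2, 9/4)

T1 = [1 0 0; 0 -1 0; 0 0 1]
T2·T1 = [1 0 -1; 0 -1 5; 0 0 1]
T3·…·T1 = [1/2 0 -1/2; 0 1 -5; 0 0 1]
T4·…·T1 = [1/2 0 -1/2; 1 1 -6; 0 0 1]
T5·…·T1 = [-1/2 0 1/2; 1 1 -6; 0 0 1]
T6·…·T1 = [0 1/2 -5/2; 1 1 -6; 0 0 1]
det M = -1/2; M⁻¹ = [-2 1 1; 2 0 5; 0 0 1]
M⁻¹ · (-11/8, -23/4)ᵀ = (-2, 9/4)ᵀ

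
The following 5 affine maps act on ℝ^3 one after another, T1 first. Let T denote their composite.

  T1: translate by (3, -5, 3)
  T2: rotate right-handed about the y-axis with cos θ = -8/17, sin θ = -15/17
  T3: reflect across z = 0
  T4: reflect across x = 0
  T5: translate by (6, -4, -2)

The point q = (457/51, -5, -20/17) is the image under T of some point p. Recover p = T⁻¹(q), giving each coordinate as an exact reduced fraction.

p = (-7/3, 4, 0)

T1 = [1 0 0 3; 0 1 0 -5; 0 0 1 3; 0 0 0 1]
T2·T1 = [-8/17 0 -15/17 -69/17; 0 1 0 -5; 15/17 0 -8/17 21/17; 0 0 0 1]
T3·…·T1 = [-8/17 0 -15/17 -69/17; 0 1 0 -5; -15/17 0 8/17 -21/17; 0 0 0 1]
T4·…·T1 = [8/17 0 15/17 69/17; 0 1 0 -5; -15/17 0 8/17 -21/17; 0 0 0 1]
T5·…·T1 = [8/17 0 15/17 171/17; 0 1 0 -9; -15/17 0 8/17 -55/17; 0 0 0 1]
det M = 1; M⁻¹ = [8/17 0 -15/17 -129/17; 0 1 0 9; 15/17 0 8/17 -125/17; 0 0 0 1]
M⁻¹ · (457/51, -5, -20/17)ᵀ = (-7/3, 4, 0)ᵀ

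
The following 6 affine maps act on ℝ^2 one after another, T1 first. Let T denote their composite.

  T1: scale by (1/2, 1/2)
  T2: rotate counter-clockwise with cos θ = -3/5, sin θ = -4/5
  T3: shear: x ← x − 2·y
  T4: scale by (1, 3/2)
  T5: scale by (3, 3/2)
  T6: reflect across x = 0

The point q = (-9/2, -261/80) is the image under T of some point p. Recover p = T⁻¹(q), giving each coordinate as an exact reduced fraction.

T1 = [1/2 0 0; 0 1/2 0; 0 0 1]
T2·T1 = [-3/10 2/5 0; -2/5 -3/10 0; 0 0 1]
T3·…·T1 = [1/2 1 0; -2/5 -3/10 0; 0 0 1]
T4·…·T1 = [1/2 1 0; -3/5 -9/20 0; 0 0 1]
T5·…·T1 = [3/2 3 0; -9/10 -27/40 0; 0 0 1]
T6·…·T1 = [-3/2 -3 0; -9/10 -27/40 0; 0 0 1]
det M = -27/16; M⁻¹ = [2/5 -16/9 0; -8/15 8/9 0; 0 0 1]
M⁻¹ · (-9/2, -261/80)ᵀ = (4, -1/2)ᵀ

p = (4, -1/2)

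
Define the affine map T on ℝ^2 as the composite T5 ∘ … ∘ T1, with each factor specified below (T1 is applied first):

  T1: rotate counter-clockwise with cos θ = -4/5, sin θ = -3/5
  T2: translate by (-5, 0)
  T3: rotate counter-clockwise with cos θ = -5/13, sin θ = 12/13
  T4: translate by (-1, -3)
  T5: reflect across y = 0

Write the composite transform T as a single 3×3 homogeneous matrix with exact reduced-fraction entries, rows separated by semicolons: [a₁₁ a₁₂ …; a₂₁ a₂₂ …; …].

T1 = [-4/5 3/5 0; -3/5 -4/5 0; 0 0 1]
T2·T1 = [-4/5 3/5 -5; -3/5 -4/5 0; 0 0 1]
T3·…·T1 = [56/65 33/65 25/13; -33/65 56/65 -60/13; 0 0 1]
T4·…·T1 = [56/65 33/65 12/13; -33/65 56/65 -99/13; 0 0 1]
T5·…·T1 = [56/65 33/65 12/13; 33/65 -56/65 99/13; 0 0 1]

T = [56/65 33/65 12/13; 33/65 -56/65 99/13; 0 0 1]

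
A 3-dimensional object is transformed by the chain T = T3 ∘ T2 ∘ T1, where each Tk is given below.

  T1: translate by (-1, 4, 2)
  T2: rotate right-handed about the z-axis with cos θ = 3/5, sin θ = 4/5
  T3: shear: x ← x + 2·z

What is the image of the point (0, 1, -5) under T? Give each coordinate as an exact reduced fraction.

T1 translate by (-1, 4, 2): (0, 1, -5) → (-1, 5, -3)
T2 rotate right-handed about the z-axis with cos θ = 3/5, sin θ = 4/5: (-1, 5, -3) → (-23/5, 11/5, -3)
T3 shear: x ← x + 2·z: (-23/5, 11/5, -3) → (-53/5, 11/5, -3)

T(p) = (-53/5, 11/5, -3)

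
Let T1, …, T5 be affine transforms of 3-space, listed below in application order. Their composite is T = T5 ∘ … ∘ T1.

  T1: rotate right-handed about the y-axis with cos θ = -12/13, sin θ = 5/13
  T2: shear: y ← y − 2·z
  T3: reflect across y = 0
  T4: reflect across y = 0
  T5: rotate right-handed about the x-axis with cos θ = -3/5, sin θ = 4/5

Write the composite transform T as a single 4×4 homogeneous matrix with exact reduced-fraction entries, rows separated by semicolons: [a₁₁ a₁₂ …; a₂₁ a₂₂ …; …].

T = [-12/13 0 5/13 0; -2/13 -3/5 -24/65 0; 11/13 4/5 132/65 0; 0 0 0 1]

T1 = [-12/13 0 5/13 0; 0 1 0 0; -5/13 0 -12/13 0; 0 0 0 1]
T2·T1 = [-12/13 0 5/13 0; 10/13 1 24/13 0; -5/13 0 -12/13 0; 0 0 0 1]
T3·…·T1 = [-12/13 0 5/13 0; -10/13 -1 -24/13 0; -5/13 0 -12/13 0; 0 0 0 1]
T4·…·T1 = [-12/13 0 5/13 0; 10/13 1 24/13 0; -5/13 0 -12/13 0; 0 0 0 1]
T5·…·T1 = [-12/13 0 5/13 0; -2/13 -3/5 -24/65 0; 11/13 4/5 132/65 0; 0 0 0 1]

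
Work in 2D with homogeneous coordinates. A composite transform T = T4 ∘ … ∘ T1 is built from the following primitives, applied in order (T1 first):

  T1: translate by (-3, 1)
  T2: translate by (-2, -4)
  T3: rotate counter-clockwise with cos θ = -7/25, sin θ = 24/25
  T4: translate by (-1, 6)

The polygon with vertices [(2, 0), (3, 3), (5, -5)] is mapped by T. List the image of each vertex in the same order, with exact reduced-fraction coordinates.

T1 translate by (-3, 1): (2, 0) → (-1, 1); (3, 3) → (0, 4); (5, -5) → (2, -4)
T2 translate by (-2, -4): (-1, 1) → (-3, -3); (0, 4) → (-2, 0); (2, -4) → (0, -8)
T3 rotate counter-clockwise with cos θ = -7/25, sin θ = 24/25: (-3, -3) → (93/25, -51/25); (-2, 0) → (14/25, -48/25); (0, -8) → (192/25, 56/25)
T4 translate by (-1, 6): (93/25, -51/25) → (68/25, 99/25); (14/25, -48/25) → (-11/25, 102/25); (192/25, 56/25) → (167/25, 206/25)

image vertices: (68/25, 99/25), (-11/25, 102/25), (167/25, 206/25)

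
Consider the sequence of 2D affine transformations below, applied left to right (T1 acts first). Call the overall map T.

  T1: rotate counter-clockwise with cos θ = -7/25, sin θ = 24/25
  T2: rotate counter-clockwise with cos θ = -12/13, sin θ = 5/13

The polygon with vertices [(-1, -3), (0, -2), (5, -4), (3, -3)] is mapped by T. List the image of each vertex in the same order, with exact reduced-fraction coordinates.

image vertices: (-933/325, 431/325), (-646/325, 72/325), (-1472/325, -1471/325), (-1077/325, -861/325)

T1 rotate counter-clockwise with cos θ = -7/25, sin θ = 24/25: (-1, -3) → (79/25, -3/25); (0, -2) → (48/25, 14/25); (5, -4) → (61/25, 148/25); (3, -3) → (51/25, 93/25)
T2 rotate counter-clockwise with cos θ = -12/13, sin θ = 5/13: (79/25, -3/25) → (-933/325, 431/325); (48/25, 14/25) → (-646/325, 72/325); (61/25, 148/25) → (-1472/325, -1471/325); (51/25, 93/25) → (-1077/325, -861/325)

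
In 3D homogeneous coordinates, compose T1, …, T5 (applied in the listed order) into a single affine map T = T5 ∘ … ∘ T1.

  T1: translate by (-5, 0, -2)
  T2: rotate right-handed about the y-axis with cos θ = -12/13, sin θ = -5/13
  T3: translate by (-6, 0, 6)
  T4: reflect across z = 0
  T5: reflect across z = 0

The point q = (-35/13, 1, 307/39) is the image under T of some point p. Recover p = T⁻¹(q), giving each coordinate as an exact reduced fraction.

T1 = [1 0 0 -5; 0 1 0 0; 0 0 1 -2; 0 0 0 1]
T2·T1 = [-12/13 0 -5/13 70/13; 0 1 0 0; 5/13 0 -12/13 -1/13; 0 0 0 1]
T3·…·T1 = [-12/13 0 -5/13 -8/13; 0 1 0 0; 5/13 0 -12/13 77/13; 0 0 0 1]
T4·…·T1 = [-12/13 0 -5/13 -8/13; 0 1 0 0; -5/13 0 12/13 -77/13; 0 0 0 1]
T5·…·T1 = [-12/13 0 -5/13 -8/13; 0 1 0 0; 5/13 0 -12/13 77/13; 0 0 0 1]
det M = 1; M⁻¹ = [-12/13 0 5/13 -37/13; 0 1 0 0; -5/13 0 -12/13 68/13; 0 0 0 1]
M⁻¹ · (-35/13, 1, 307/39)ᵀ = (8/3, 1, -1)ᵀ

p = (8/3, 1, -1)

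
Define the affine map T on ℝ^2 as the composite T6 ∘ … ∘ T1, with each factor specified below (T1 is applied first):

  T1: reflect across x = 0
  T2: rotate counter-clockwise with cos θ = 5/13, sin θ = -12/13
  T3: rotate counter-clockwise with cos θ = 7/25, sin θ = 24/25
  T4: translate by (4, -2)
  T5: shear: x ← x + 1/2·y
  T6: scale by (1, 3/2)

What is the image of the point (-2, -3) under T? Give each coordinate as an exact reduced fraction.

T1 reflect across x = 0: (-2, -3) → (2, -3)
T2 rotate counter-clockwise with cos θ = 5/13, sin θ = -12/13: (2, -3) → (-2, -3)
T3 rotate counter-clockwise with cos θ = 7/25, sin θ = 24/25: (-2, -3) → (58/25, -69/25)
T4 translate by (4, -2): (58/25, -69/25) → (158/25, -119/25)
T5 shear: x ← x + 1/2·y: (158/25, -119/25) → (197/50, -119/25)
T6 scale by (1, 3/2): (197/50, -119/25) → (197/50, -357/50)

T(p) = (197/50, -357/50)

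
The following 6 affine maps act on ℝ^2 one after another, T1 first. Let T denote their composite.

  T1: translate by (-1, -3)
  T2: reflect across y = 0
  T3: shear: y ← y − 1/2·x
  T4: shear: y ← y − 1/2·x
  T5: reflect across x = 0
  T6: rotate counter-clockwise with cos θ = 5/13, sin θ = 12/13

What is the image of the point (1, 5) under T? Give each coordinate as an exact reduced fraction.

T1 translate by (-1, -3): (1, 5) → (0, 2)
T2 reflect across y = 0: (0, 2) → (0, -2)
T3 shear: y ← y − 1/2·x: (0, -2) → (0, -2)
T4 shear: y ← y − 1/2·x: (0, -2) → (0, -2)
T5 reflect across x = 0: (0, -2) → (0, -2)
T6 rotate counter-clockwise with cos θ = 5/13, sin θ = 12/13: (0, -2) → (24/13, -10/13)

T(p) = (24/13, -10/13)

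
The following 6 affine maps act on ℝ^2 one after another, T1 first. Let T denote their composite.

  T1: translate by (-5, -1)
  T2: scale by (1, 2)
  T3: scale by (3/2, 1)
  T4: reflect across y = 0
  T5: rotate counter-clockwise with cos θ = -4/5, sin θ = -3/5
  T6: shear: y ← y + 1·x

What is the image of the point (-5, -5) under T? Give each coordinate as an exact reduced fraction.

T1 translate by (-5, -1): (-5, -5) → (-10, -6)
T2 scale by (1, 2): (-10, -6) → (-10, -12)
T3 scale by (3/2, 1): (-10, -12) → (-15, -12)
T4 reflect across y = 0: (-15, -12) → (-15, 12)
T5 rotate counter-clockwise with cos θ = -4/5, sin θ = -3/5: (-15, 12) → (96/5, -3/5)
T6 shear: y ← y + 1·x: (96/5, -3/5) → (96/5, 93/5)

T(p) = (96/5, 93/5)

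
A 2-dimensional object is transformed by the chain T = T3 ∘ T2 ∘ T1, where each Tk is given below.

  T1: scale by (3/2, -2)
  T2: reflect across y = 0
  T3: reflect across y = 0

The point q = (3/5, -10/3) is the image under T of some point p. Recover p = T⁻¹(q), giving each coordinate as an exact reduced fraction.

p = (2/5, 5/3)

T1 = [3/2 0 0; 0 -2 0; 0 0 1]
T2·T1 = [3/2 0 0; 0 2 0; 0 0 1]
T3·…·T1 = [3/2 0 0; 0 -2 0; 0 0 1]
det M = -3; M⁻¹ = [2/3 0 0; 0 -1/2 0; 0 0 1]
M⁻¹ · (3/5, -10/3)ᵀ = (2/5, 5/3)ᵀ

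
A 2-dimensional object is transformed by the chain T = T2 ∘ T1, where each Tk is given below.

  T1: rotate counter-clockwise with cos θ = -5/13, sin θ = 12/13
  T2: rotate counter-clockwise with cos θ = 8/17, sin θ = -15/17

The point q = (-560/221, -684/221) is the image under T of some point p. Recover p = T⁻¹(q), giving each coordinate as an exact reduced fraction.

p = (-4, 0)

T1 = [-5/13 -12/13 0; 12/13 -5/13 0; 0 0 1]
T2·T1 = [140/221 -171/221 0; 171/221 140/221 0; 0 0 1]
det M = 1; M⁻¹ = [140/221 171/221 0; -171/221 140/221 0; 0 0 1]
M⁻¹ · (-560/221, -684/221)ᵀ = (-4, 0)ᵀ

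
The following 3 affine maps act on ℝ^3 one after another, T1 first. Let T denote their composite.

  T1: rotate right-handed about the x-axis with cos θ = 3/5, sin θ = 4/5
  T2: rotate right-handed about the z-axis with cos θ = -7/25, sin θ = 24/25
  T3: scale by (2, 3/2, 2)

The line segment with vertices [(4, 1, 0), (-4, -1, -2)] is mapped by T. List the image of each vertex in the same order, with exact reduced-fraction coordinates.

T1 rotate right-handed about the x-axis with cos θ = 3/5, sin θ = 4/5: (4, 1, 0) → (4, 3/5, 4/5); (-4, -1, -2) → (-4, 1, -2)
T2 rotate right-handed about the z-axis with cos θ = -7/25, sin θ = 24/25: (4, 3/5, 4/5) → (-212/125, 459/125, 4/5); (-4, 1, -2) → (4/25, -103/25, -2)
T3 scale by (2, 3/2, 2): (-212/125, 459/125, 4/5) → (-424/125, 1377/250, 8/5); (4/25, -103/25, -2) → (8/25, -309/50, -4)

image vertices: (-424/125, 1377/250, 8/5), (8/25, -309/50, -4)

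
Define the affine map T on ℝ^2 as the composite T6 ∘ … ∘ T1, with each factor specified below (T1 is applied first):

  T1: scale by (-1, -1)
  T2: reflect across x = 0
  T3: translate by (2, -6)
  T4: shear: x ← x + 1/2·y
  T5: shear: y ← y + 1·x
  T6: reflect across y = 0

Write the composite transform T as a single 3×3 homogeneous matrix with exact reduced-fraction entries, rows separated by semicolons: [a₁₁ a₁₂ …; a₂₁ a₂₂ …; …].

T1 = [-1 0 0; 0 -1 0; 0 0 1]
T2·T1 = [1 0 0; 0 -1 0; 0 0 1]
T3·…·T1 = [1 0 2; 0 -1 -6; 0 0 1]
T4·…·T1 = [1 -1/2 -1; 0 -1 -6; 0 0 1]
T5·…·T1 = [1 -1/2 -1; 1 -3/2 -7; 0 0 1]
T6·…·T1 = [1 -1/2 -1; -1 3/2 7; 0 0 1]

T = [1 -1/2 -1; -1 3/2 7; 0 0 1]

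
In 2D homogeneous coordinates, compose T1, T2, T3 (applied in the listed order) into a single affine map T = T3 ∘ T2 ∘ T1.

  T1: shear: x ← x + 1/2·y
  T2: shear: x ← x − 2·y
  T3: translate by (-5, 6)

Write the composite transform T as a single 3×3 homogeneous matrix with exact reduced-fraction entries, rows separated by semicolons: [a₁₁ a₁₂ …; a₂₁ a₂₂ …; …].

T1 = [1 1/2 0; 0 1 0; 0 0 1]
T2·T1 = [1 -3/2 0; 0 1 0; 0 0 1]
T3·…·T1 = [1 -3/2 -5; 0 1 6; 0 0 1]

T = [1 -3/2 -5; 0 1 6; 0 0 1]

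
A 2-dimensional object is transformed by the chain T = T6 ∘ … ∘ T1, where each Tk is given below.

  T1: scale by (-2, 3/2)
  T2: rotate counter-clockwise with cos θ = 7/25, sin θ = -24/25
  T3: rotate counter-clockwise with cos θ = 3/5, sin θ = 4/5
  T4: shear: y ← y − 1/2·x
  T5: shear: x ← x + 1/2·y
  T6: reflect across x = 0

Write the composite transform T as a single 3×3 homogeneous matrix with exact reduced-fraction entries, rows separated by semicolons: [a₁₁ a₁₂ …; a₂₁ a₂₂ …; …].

T = [263/250 -549/500 0; 41/25 57/50 0; 0 0 1]

T1 = [-2 0 0; 0 3/2 0; 0 0 1]
T2·T1 = [-14/25 36/25 0; 48/25 21/50 0; 0 0 1]
T3·…·T1 = [-234/125 66/125 0; 88/125 351/250 0; 0 0 1]
T4·…·T1 = [-234/125 66/125 0; 41/25 57/50 0; 0 0 1]
T5·…·T1 = [-263/250 549/500 0; 41/25 57/50 0; 0 0 1]
T6·…·T1 = [263/250 -549/500 0; 41/25 57/50 0; 0 0 1]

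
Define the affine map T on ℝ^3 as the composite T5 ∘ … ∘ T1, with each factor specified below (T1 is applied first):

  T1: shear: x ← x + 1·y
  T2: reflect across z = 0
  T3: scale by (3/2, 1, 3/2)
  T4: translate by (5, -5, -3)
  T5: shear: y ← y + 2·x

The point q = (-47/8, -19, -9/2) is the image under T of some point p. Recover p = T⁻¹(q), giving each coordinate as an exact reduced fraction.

T1 = [1 1 0 0; 0 1 0 0; 0 0 1 0; 0 0 0 1]
T2·T1 = [1 1 0 0; 0 1 0 0; 0 0 -1 0; 0 0 0 1]
T3·…·T1 = [3/2 3/2 0 0; 0 1 0 0; 0 0 -3/2 0; 0 0 0 1]
T4·…·T1 = [3/2 3/2 0 5; 0 1 0 -5; 0 0 -3/2 -3; 0 0 0 1]
T5·…·T1 = [3/2 3/2 0 5; 3 4 0 5; 0 0 -3/2 -3; 0 0 0 1]
det M = -9/4; M⁻¹ = [8/3 -1 0 -25/3; -2 1 0 5; 0 0 -2/3 -2; 0 0 0 1]
M⁻¹ · (-47/8, -19, -9/2)ᵀ = (-5, -9/4, 1)ᵀ

p = (-5, -9/4, 1)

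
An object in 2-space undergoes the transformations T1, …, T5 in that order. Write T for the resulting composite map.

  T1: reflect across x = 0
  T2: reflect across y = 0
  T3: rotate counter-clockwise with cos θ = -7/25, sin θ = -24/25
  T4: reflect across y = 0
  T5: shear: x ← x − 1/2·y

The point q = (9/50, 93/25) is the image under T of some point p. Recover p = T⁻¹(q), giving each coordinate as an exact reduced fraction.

T1 = [-1 0 0; 0 1 0; 0 0 1]
T2·T1 = [-1 0 0; 0 -1 0; 0 0 1]
T3·…·T1 = [7/25 -24/25 0; 24/25 7/25 0; 0 0 1]
T4·…·T1 = [7/25 -24/25 0; -24/25 -7/25 0; 0 0 1]
T5·…·T1 = [19/25 -41/50 0; -24/25 -7/25 0; 0 0 1]
det M = -1; M⁻¹ = [7/25 -41/50 0; -24/25 -19/25 0; 0 0 1]
M⁻¹ · (9/50, 93/25)ᵀ = (-3, -3)ᵀ

p = (-3, -3)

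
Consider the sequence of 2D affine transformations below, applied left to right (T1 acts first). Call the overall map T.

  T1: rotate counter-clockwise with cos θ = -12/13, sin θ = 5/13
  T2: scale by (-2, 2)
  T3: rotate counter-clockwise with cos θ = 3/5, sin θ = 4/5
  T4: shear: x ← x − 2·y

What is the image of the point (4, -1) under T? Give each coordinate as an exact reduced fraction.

T(p) = (-214/13, 536/65)

T1 rotate counter-clockwise with cos θ = -12/13, sin θ = 5/13: (4, -1) → (-43/13, 32/13)
T2 scale by (-2, 2): (-43/13, 32/13) → (86/13, 64/13)
T3 rotate counter-clockwise with cos θ = 3/5, sin θ = 4/5: (86/13, 64/13) → (2/65, 536/65)
T4 shear: x ← x − 2·y: (2/65, 536/65) → (-214/13, 536/65)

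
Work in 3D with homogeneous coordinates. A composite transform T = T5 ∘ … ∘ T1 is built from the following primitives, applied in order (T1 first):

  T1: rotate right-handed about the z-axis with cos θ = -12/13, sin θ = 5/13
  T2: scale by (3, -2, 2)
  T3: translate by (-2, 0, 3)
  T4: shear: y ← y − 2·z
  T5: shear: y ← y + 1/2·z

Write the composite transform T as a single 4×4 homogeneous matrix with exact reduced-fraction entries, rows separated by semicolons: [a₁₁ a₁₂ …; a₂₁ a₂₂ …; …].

T = [-36/13 -15/13 0 -2; -10/13 24/13 -3 -9/2; 0 0 2 3; 0 0 0 1]

T1 = [-12/13 -5/13 0 0; 5/13 -12/13 0 0; 0 0 1 0; 0 0 0 1]
T2·T1 = [-36/13 -15/13 0 0; -10/13 24/13 0 0; 0 0 2 0; 0 0 0 1]
T3·…·T1 = [-36/13 -15/13 0 -2; -10/13 24/13 0 0; 0 0 2 3; 0 0 0 1]
T4·…·T1 = [-36/13 -15/13 0 -2; -10/13 24/13 -4 -6; 0 0 2 3; 0 0 0 1]
T5·…·T1 = [-36/13 -15/13 0 -2; -10/13 24/13 -3 -9/2; 0 0 2 3; 0 0 0 1]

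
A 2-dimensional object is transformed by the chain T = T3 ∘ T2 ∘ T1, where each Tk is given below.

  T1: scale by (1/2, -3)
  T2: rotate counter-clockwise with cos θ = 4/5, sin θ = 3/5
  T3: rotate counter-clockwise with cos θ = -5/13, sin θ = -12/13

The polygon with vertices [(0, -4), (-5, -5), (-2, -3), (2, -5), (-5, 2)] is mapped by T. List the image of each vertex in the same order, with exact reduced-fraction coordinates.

image vertices: (756/65, 192/65), (181/13, 159/26), (551/65, 207/65), (961/65, 177/65), (-418/65, 123/130)

T1 scale by (1/2, -3): (0, -4) → (0, 12); (-5, -5) → (-5/2, 15); (-2, -3) → (-1, 9); (2, -5) → (1, 15); (-5, 2) → (-5/2, -6)
T2 rotate counter-clockwise with cos θ = 4/5, sin θ = 3/5: (0, 12) → (-36/5, 48/5); (-5/2, 15) → (-11, 21/2); (-1, 9) → (-31/5, 33/5); (1, 15) → (-41/5, 63/5); (-5/2, -6) → (8/5, -63/10)
T3 rotate counter-clockwise with cos θ = -5/13, sin θ = -12/13: (-36/5, 48/5) → (756/65, 192/65); (-11, 21/2) → (181/13, 159/26); (-31/5, 33/5) → (551/65, 207/65); (-41/5, 63/5) → (961/65, 177/65); (8/5, -63/10) → (-418/65, 123/130)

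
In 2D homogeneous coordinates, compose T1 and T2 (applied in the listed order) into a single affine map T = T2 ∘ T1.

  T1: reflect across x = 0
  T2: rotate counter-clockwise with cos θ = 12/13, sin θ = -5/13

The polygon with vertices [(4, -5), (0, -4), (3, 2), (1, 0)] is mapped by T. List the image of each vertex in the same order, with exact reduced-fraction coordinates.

T1 reflect across x = 0: (4, -5) → (-4, -5); (0, -4) → (0, -4); (3, 2) → (-3, 2); (1, 0) → (-1, 0)
T2 rotate counter-clockwise with cos θ = 12/13, sin θ = -5/13: (-4, -5) → (-73/13, -40/13); (0, -4) → (-20/13, -48/13); (-3, 2) → (-2, 3); (-1, 0) → (-12/13, 5/13)

image vertices: (-73/13, -40/13), (-20/13, -48/13), (-2, 3), (-12/13, 5/13)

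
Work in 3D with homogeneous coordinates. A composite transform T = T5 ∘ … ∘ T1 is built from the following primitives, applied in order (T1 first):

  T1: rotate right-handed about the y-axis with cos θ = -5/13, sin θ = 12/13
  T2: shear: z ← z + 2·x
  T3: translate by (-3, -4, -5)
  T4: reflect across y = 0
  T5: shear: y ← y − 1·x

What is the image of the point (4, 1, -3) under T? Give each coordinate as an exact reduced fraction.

T(p) = (-95/13, 134/13, -210/13)

T1 rotate right-handed about the y-axis with cos θ = -5/13, sin θ = 12/13: (4, 1, -3) → (-56/13, 1, -33/13)
T2 shear: z ← z + 2·x: (-56/13, 1, -33/13) → (-56/13, 1, -145/13)
T3 translate by (-3, -4, -5): (-56/13, 1, -145/13) → (-95/13, -3, -210/13)
T4 reflect across y = 0: (-95/13, -3, -210/13) → (-95/13, 3, -210/13)
T5 shear: y ← y − 1·x: (-95/13, 3, -210/13) → (-95/13, 134/13, -210/13)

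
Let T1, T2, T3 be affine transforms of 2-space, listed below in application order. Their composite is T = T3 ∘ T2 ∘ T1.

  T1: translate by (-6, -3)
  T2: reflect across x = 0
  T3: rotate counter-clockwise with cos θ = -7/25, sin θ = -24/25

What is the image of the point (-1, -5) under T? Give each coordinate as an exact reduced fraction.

T(p) = (-241/25, -112/25)

T1 translate by (-6, -3): (-1, -5) → (-7, -8)
T2 reflect across x = 0: (-7, -8) → (7, -8)
T3 rotate counter-clockwise with cos θ = -7/25, sin θ = -24/25: (7, -8) → (-241/25, -112/25)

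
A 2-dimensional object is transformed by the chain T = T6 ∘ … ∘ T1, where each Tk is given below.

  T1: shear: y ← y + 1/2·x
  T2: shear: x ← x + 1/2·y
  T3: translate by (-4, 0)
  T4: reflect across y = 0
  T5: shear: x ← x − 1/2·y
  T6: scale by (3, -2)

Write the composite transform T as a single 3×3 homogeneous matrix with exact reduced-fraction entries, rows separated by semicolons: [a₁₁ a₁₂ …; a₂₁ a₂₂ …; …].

T1 = [1 0 0; 1/2 1 0; 0 0 1]
T2·T1 = [5/4 1/2 0; 1/2 1 0; 0 0 1]
T3·…·T1 = [5/4 1/2 -4; 1/2 1 0; 0 0 1]
T4·…·T1 = [5/4 1/2 -4; -1/2 -1 0; 0 0 1]
T5·…·T1 = [3/2 1 -4; -1/2 -1 0; 0 0 1]
T6·…·T1 = [9/2 3 -12; 1 2 0; 0 0 1]

T = [9/2 3 -12; 1 2 0; 0 0 1]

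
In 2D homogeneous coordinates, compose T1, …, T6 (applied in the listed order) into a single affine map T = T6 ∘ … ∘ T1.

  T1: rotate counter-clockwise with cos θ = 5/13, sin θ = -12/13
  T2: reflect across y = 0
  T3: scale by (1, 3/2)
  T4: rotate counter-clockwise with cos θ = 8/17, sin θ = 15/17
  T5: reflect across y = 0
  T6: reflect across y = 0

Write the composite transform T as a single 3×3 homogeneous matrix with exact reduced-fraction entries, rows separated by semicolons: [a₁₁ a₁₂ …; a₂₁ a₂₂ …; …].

T1 = [5/13 12/13 0; -12/13 5/13 0; 0 0 1]
T2·T1 = [5/13 12/13 0; 12/13 -5/13 0; 0 0 1]
T3·…·T1 = [5/13 12/13 0; 18/13 -15/26 0; 0 0 1]
T4·…·T1 = [-230/221 417/442 0; 219/221 120/221 0; 0 0 1]
T5·…·T1 = [-230/221 417/442 0; -219/221 -120/221 0; 0 0 1]
T6·…·T1 = [-230/221 417/442 0; 219/221 120/221 0; 0 0 1]

T = [-230/221 417/442 0; 219/221 120/221 0; 0 0 1]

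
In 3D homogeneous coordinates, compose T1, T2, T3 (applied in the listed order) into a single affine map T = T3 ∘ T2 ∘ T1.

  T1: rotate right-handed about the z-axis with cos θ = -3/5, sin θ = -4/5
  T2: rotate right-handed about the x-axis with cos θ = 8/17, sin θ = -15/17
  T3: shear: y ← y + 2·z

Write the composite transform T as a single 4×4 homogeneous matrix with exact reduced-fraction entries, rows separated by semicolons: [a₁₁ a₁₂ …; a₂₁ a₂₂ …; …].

T1 = [-3/5 4/5 0 0; -4/5 -3/5 0 0; 0 0 1 0; 0 0 0 1]
T2·T1 = [-3/5 4/5 0 0; -32/85 -24/85 15/17 0; 12/17 9/17 8/17 0; 0 0 0 1]
T3·…·T1 = [-3/5 4/5 0 0; 88/85 66/85 31/17 0; 12/17 9/17 8/17 0; 0 0 0 1]

T = [-3/5 4/5 0 0; 88/85 66/85 31/17 0; 12/17 9/17 8/17 0; 0 0 0 1]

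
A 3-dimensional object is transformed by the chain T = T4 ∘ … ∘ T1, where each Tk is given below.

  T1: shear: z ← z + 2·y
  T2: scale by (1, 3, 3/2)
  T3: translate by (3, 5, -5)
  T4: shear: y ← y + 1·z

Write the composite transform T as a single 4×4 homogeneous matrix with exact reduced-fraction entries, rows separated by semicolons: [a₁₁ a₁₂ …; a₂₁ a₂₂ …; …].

T = [1 0 0 3; 0 6 3/2 0; 0 3 3/2 -5; 0 0 0 1]

T1 = [1 0 0 0; 0 1 0 0; 0 2 1 0; 0 0 0 1]
T2·T1 = [1 0 0 0; 0 3 0 0; 0 3 3/2 0; 0 0 0 1]
T3·…·T1 = [1 0 0 3; 0 3 0 5; 0 3 3/2 -5; 0 0 0 1]
T4·…·T1 = [1 0 0 3; 0 6 3/2 0; 0 3 3/2 -5; 0 0 0 1]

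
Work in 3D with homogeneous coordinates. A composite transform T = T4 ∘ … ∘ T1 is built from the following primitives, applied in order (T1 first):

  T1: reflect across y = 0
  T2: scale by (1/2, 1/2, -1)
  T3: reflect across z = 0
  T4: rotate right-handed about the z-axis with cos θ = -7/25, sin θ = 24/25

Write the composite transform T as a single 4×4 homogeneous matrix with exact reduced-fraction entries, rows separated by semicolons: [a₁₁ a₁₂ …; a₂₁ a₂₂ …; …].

T1 = [1 0 0 0; 0 -1 0 0; 0 0 1 0; 0 0 0 1]
T2·T1 = [1/2 0 0 0; 0 -1/2 0 0; 0 0 -1 0; 0 0 0 1]
T3·…·T1 = [1/2 0 0 0; 0 -1/2 0 0; 0 0 1 0; 0 0 0 1]
T4·…·T1 = [-7/50 12/25 0 0; 12/25 7/50 0 0; 0 0 1 0; 0 0 0 1]

T = [-7/50 12/25 0 0; 12/25 7/50 0 0; 0 0 1 0; 0 0 0 1]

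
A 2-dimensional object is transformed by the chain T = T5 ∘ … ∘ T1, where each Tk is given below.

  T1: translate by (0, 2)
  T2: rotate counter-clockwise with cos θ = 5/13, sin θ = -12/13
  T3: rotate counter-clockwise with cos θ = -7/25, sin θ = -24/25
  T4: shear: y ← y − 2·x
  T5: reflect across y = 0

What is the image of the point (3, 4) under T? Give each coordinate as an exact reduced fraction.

T1 translate by (0, 2): (3, 4) → (3, 6)
T2 rotate counter-clockwise with cos θ = 5/13, sin θ = -12/13: (3, 6) → (87/13, -6/13)
T3 rotate counter-clockwise with cos θ = -7/25, sin θ = -24/25: (87/13, -6/13) → (-753/325, -2046/325)
T4 shear: y ← y − 2·x: (-753/325, -2046/325) → (-753/325, -108/65)
T5 reflect across y = 0: (-753/325, -108/65) → (-753/325, 108/65)

T(p) = (-753/325, 108/65)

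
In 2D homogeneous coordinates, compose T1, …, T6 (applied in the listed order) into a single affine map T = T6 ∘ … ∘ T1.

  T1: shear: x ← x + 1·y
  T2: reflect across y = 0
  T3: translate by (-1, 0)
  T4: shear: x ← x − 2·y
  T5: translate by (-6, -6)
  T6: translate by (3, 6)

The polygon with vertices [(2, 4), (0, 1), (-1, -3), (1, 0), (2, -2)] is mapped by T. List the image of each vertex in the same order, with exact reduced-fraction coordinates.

image vertices: (10, -4), (-1, -1), (-14, 3), (-3, 0), (-8, 2)

T1 shear: x ← x + 1·y: (2, 4) → (6, 4); (0, 1) → (1, 1); (-1, -3) → (-4, -3); (1, 0) → (1, 0); (2, -2) → (0, -2)
T2 reflect across y = 0: (6, 4) → (6, -4); (1, 1) → (1, -1); (-4, -3) → (-4, 3); (1, 0) → (1, 0); (0, -2) → (0, 2)
T3 translate by (-1, 0): (6, -4) → (5, -4); (1, -1) → (0, -1); (-4, 3) → (-5, 3); (1, 0) → (0, 0); (0, 2) → (-1, 2)
T4 shear: x ← x − 2·y: (5, -4) → (13, -4); (0, -1) → (2, -1); (-5, 3) → (-11, 3); (0, 0) → (0, 0); (-1, 2) → (-5, 2)
T5 translate by (-6, -6): (13, -4) → (7, -10); (2, -1) → (-4, -7); (-11, 3) → (-17, -3); (0, 0) → (-6, -6); (-5, 2) → (-11, -4)
T6 translate by (3, 6): (7, -10) → (10, -4); (-4, -7) → (-1, -1); (-17, -3) → (-14, 3); (-6, -6) → (-3, 0); (-11, -4) → (-8, 2)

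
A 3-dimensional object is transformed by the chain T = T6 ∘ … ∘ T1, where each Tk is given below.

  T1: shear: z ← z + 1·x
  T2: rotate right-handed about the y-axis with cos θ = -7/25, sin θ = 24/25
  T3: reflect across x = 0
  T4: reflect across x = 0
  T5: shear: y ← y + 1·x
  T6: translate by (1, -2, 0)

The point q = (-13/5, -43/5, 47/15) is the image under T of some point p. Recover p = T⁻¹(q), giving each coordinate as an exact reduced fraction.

T1 = [1 0 0 0; 0 1 0 0; 1 0 1 0; 0 0 0 1]
T2·T1 = [17/25 0 24/25 0; 0 1 0 0; -31/25 0 -7/25 0; 0 0 0 1]
T3·…·T1 = [-17/25 0 -24/25 0; 0 1 0 0; -31/25 0 -7/25 0; 0 0 0 1]
T4·…·T1 = [17/25 0 24/25 0; 0 1 0 0; -31/25 0 -7/25 0; 0 0 0 1]
T5·…·T1 = [17/25 0 24/25 0; 17/25 1 24/25 0; -31/25 0 -7/25 0; 0 0 0 1]
T6·…·T1 = [17/25 0 24/25 1; 17/25 1 24/25 -2; -31/25 0 -7/25 0; 0 0 0 1]
det M = 1; M⁻¹ = [-7/25 0 -24/25 7/25; -1 1 0 3; 31/25 0 17/25 -31/25; 0 0 0 1]
M⁻¹ · (-13/5, -43/5, 47/15)ᵀ = (-2, -3, -7/3)ᵀ

p = (-2, -3, -7/3)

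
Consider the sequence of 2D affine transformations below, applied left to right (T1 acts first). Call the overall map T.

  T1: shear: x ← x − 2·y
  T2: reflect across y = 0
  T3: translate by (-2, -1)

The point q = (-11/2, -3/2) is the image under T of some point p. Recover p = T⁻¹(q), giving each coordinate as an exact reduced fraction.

p = (-5/2, 1/2)

T1 = [1 -2 0; 0 1 0; 0 0 1]
T2·T1 = [1 -2 0; 0 -1 0; 0 0 1]
T3·…·T1 = [1 -2 -2; 0 -1 -1; 0 0 1]
det M = -1; M⁻¹ = [1 -2 0; 0 -1 -1; 0 0 1]
M⁻¹ · (-11/2, -3/2)ᵀ = (-5/2, 1/2)ᵀ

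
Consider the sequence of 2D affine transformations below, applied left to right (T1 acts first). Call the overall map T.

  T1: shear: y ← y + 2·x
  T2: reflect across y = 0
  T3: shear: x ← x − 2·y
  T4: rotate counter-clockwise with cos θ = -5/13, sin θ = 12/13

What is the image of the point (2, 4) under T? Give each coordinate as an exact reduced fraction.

T1 shear: y ← y + 2·x: (2, 4) → (2, 8)
T2 reflect across y = 0: (2, 8) → (2, -8)
T3 shear: x ← x − 2·y: (2, -8) → (18, -8)
T4 rotate counter-clockwise with cos θ = -5/13, sin θ = 12/13: (18, -8) → (6/13, 256/13)

T(p) = (6/13, 256/13)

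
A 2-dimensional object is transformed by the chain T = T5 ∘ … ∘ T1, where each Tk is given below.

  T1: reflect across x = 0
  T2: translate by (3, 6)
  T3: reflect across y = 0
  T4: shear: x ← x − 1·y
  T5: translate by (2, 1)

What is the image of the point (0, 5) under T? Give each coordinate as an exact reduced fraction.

T1 reflect across x = 0: (0, 5) → (0, 5)
T2 translate by (3, 6): (0, 5) → (3, 11)
T3 reflect across y = 0: (3, 11) → (3, -11)
T4 shear: x ← x − 1·y: (3, -11) → (14, -11)
T5 translate by (2, 1): (14, -11) → (16, -10)

T(p) = (16, -10)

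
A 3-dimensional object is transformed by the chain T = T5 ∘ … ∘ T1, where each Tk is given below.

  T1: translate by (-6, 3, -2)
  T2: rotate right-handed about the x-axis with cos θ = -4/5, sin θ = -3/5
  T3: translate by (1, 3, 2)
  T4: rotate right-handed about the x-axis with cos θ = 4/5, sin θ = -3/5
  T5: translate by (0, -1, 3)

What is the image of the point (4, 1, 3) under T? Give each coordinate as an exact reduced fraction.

T(p) = (-1, -7/5, 9/5)

T1 translate by (-6, 3, -2): (4, 1, 3) → (-2, 4, 1)
T2 rotate right-handed about the x-axis with cos θ = -4/5, sin θ = -3/5: (-2, 4, 1) → (-2, -13/5, -16/5)
T3 translate by (1, 3, 2): (-2, -13/5, -16/5) → (-1, 2/5, -6/5)
T4 rotate right-handed about the x-axis with cos θ = 4/5, sin θ = -3/5: (-1, 2/5, -6/5) → (-1, -2/5, -6/5)
T5 translate by (0, -1, 3): (-1, -2/5, -6/5) → (-1, -7/5, 9/5)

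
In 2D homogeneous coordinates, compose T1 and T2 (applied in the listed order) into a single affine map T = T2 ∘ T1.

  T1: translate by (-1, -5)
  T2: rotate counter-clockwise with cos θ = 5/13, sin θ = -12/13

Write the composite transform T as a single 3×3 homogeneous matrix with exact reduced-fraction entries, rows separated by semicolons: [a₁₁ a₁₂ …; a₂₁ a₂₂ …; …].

T1 = [1 0 -1; 0 1 -5; 0 0 1]
T2·T1 = [5/13 12/13 -5; -12/13 5/13 -1; 0 0 1]

T = [5/13 12/13 -5; -12/13 5/13 -1; 0 0 1]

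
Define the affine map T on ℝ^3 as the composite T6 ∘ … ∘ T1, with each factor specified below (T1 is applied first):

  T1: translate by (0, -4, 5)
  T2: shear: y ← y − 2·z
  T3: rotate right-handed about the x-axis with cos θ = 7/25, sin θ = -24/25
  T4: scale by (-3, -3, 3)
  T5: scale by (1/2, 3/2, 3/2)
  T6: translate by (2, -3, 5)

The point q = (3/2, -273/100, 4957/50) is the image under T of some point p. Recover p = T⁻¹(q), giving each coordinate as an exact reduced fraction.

p = (1/3, -9/2, 4/5)

T1 = [1 0 0 0; 0 1 0 -4; 0 0 1 5; 0 0 0 1]
T2·T1 = [1 0 0 0; 0 1 -2 -14; 0 0 1 5; 0 0 0 1]
T3·…·T1 = [1 0 0 0; 0 7/25 2/5 22/25; 0 -24/25 11/5 371/25; 0 0 0 1]
T4·…·T1 = [-3 0 0 0; 0 -21/25 -6/5 -66/25; 0 -72/25 33/5 1113/25; 0 0 0 1]
T5·…·T1 = [-3/2 0 0 0; 0 -63/50 -9/5 -99/25; 0 -108/25 99/10 3339/50; 0 0 0 1]
T6·…·T1 = [-3/2 0 0 2; 0 -63/50 -9/5 -174/25; 0 -108/25 99/10 3589/50; 0 0 0 1]
det M = 243/8; M⁻¹ = [-2/3 0 0 4/3; 0 -22/45 -4/45 134/45; 0 -16/75 14/225 -1339/225; 0 0 0 1]
M⁻¹ · (3/2, -273/100, 4957/50)ᵀ = (1/3, -9/2, 4/5)ᵀ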